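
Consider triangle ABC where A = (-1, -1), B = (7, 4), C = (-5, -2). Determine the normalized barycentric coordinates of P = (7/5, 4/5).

Signed area of the reference triangle: [ABC] = ½·((-1)·(4−(-2)) + 7·(-2−(-1)) + (-5)·(-1−4)) = ½·(-6 − 7 + 25) = 6.
[PBC] = ½·((7/5)·(4−(-2)) + 7·(-2−(4/5)) + (-5)·(4/5−4)) = ½·(42/5 − 98/5 + 16) = 12/5, so the A-coordinate is (12/5)/6 = 2/5.
[APC] = ½·((-1)·(4/5−(-2)) + (7/5)·(-2−(-1)) + (-5)·(-1−(4/5))) = ½·(-14/5 − 7/5 + 9) = 12/5, so the B-coordinate is 2/5.
[ABP] = ½·((-1)·(4−(4/5)) + 7·(4/5−(-1)) + (7/5)·(-1−4)) = ½·(-16/5 + 63/5 − 7) = 6/5, so the C-coordinate is 1/5.
Check: 2/5 + 2/5 + 1/5 = 1.

(2/5, 2/5, 1/5)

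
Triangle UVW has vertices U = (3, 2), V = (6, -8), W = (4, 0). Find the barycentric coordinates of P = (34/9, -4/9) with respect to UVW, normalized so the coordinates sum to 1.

(2/3, 2/9, 1/9)

Signed area of the reference triangle: [UVW] = ½·(3·(-8−0) + 6·(0−2) + 4·(2−(-8))) = ½·(-24 − 12 + 40) = 2.
[PVW] = ½·((34/9)·(-8−0) + 6·(0−(-4/9)) + 4·(-4/9−(-8))) = ½·(-272/9 + 8/3 + 272/9) = 4/3, so the U-coordinate is (4/3)/2 = 2/3.
[UPW] = ½·(3·(-4/9−0) + (34/9)·(0−2) + 4·(2−(-4/9))) = ½·(-4/3 − 68/9 + 88/9) = 4/9, so the V-coordinate is 2/9.
[UVP] = ½·(3·(-8−(-4/9)) + 6·(-4/9−2) + (34/9)·(2−(-8))) = ½·(-68/3 − 44/3 + 340/9) = 2/9, so the W-coordinate is 1/9.
Check: 2/3 + 2/9 + 1/9 = 1.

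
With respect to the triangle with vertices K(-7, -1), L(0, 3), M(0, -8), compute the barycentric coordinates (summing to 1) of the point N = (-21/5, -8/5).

Signed area of the reference triangle: [KLM] = ½·((-7)·(3−(-8)) + 0·(-8−(-1)) + 0·(-1−3)) = ½·(-77 + 0 + 0) = -77/2.
[NLM] = ½·((-21/5)·(3−(-8)) + 0·(-8−(-8/5)) + 0·(-8/5−3)) = ½·(-231/5 + 0 + 0) = -231/10, so the K-coordinate is (-231/10)/(-77/2) = 3/5.
[KNM] = ½·((-7)·(-8/5−(-8)) + (-21/5)·(-8−(-1)) + 0·(-1−(-8/5))) = ½·(-224/5 + 147/5 + 0) = -77/10, so the L-coordinate is 1/5.
[KLN] = ½·((-7)·(3−(-8/5)) + 0·(-8/5−(-1)) + (-21/5)·(-1−3)) = ½·(-161/5 + 0 + 84/5) = -77/10, so the M-coordinate is 1/5.

(3/5, 1/5, 1/5)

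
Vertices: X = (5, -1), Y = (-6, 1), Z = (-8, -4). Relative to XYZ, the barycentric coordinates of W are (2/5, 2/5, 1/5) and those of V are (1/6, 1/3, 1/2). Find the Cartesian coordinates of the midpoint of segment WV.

Barycentric coordinates of the midpoint are the average: (17/60, 11/30, 7/20).
Converting: (17/60)·X + (11/30)·Y + (7/20)·Z = (-43/12, -79/60).

(-43/12, -79/60)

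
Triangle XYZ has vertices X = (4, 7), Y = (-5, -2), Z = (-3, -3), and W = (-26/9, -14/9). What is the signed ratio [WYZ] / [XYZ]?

1/9

[XYZ] = ½·(4·(-2−(-3)) + (-5)·(-3−7) + (-3)·(7−(-2))) = ½·(4 + 50 − 27) = 27/2.
[WYZ] = ½·((-26/9)·(-2−(-3)) + (-5)·(-3−(-14/9)) + (-3)·(-14/9−(-2))) = ½·(-26/9 + 65/9 − 4/3) = 3/2, so the ratio is (3/2)/(27/2) = 1/9.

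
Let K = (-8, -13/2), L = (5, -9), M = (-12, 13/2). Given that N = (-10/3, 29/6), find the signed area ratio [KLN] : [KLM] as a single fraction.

1

[KLM] = ½·((-8)·(-9−(13/2)) + 5·(13/2−(-13/2)) + (-12)·(-13/2−(-9))) = ½·(124 + 65 − 30) = 159/2.
[KLN] = ½·((-8)·(-9−(29/6)) + 5·(29/6−(-13/2)) + (-10/3)·(-13/2−(-9))) = ½·(332/3 + 170/3 − 25/3) = 159/2, so the ratio is (159/2)/(159/2) = 1.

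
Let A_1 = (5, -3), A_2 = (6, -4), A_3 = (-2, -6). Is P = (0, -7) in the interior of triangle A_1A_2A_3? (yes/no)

no

Barycentric coordinates of P: (-6/5, 13/10, 9/10).
The three coordinates are negative, positive, positive; a point is interior exactly when all three are positive.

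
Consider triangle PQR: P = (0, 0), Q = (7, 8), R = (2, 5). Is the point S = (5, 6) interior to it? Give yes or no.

yes

Barycentric coordinates of S: (4/19, 13/19, 2/19).
The three coordinates are positive, positive, positive; a point is interior exactly when all three are positive.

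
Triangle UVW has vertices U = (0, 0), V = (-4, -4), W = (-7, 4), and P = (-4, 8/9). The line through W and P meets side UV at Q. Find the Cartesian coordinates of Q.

Barycentric coordinates of P with respect to UVW: (1/3, 2/9, 4/9).
On side UV the W-coordinate is zero; dropping P's W-weight 4/9 and renormalizing the remaining 1/3 : 2/9 gives weights 3/5, 2/5 on U, V.
Q = (3/5)·(0, 0) + (2/5)·(-4, -4) = (-8/5, -8/5).

(-8/5, -8/5)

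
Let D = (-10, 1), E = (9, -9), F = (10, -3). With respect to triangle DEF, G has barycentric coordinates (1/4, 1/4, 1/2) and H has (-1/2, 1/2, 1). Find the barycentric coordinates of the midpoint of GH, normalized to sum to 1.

Since both coordinate triples sum to 1, the midpoint's barycentrics are the componentwise average.
(1/4+-1/2)/2 = -1/8; similarly 3/8 and 3/4.

(-1/8, 3/8, 3/4)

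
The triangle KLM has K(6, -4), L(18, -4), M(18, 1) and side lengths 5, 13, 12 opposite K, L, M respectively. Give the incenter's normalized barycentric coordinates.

(1/6, 13/30, 2/5)

The incenter has barycentric coordinates proportional to the opposite side lengths: (5 : 13 : 12).
Normalizing by 5+13+12 = 30 gives (1/6, 13/30, 2/5).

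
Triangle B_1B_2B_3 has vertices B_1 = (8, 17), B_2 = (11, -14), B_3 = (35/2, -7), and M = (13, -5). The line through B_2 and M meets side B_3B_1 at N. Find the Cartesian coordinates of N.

Barycentric coordinates of M with respect to B_1B_2B_3: (1/5, 2/5, 2/5).
On side B_3B_1 the B_2-coordinate is zero; dropping M's B_2-weight 2/5 and renormalizing the remaining 2/5 : 1/5 gives weights 2/3, 1/3 on B_3, B_1.
N = (2/3)·(35/2, -7) + (1/3)·(8, 17) = (43/3, 1).

(43/3, 1)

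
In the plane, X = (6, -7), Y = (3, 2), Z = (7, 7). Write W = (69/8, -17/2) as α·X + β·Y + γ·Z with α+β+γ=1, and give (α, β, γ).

Signed area of the reference triangle: [XYZ] = ½·(6·(2−7) + 3·(7−(-7)) + 7·(-7−2)) = ½·(-30 + 42 − 63) = -51/2.
[WYZ] = ½·((69/8)·(2−7) + 3·(7−(-17/2)) + 7·(-17/2−2)) = ½·(-345/8 + 93/2 − 147/2) = -561/16, so the X-coordinate is (-561/16)/(-51/2) = 11/8.
[XWZ] = ½·(6·(-17/2−7) + (69/8)·(7−(-7)) + 7·(-7−(-17/2))) = ½·(-93 + 483/4 + 21/2) = 153/8, so the Y-coordinate is -3/4.
[XYW] = ½·(6·(2−(-17/2)) + 3·(-17/2−(-7)) + (69/8)·(-7−2)) = ½·(63 − 9/2 − 621/8) = -153/16, so the Z-coordinate is 3/8.
Check: 11/8 − 3/4 + 3/8 = 1.

(11/8, -3/4, 3/8)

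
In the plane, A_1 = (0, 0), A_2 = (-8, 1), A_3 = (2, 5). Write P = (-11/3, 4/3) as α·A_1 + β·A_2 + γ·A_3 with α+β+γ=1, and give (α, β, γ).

Signed area of the reference triangle: [A_1A_2A_3] = ½·(0·(1−5) + (-8)·(5−0) + 2·(0−1)) = ½·(0 − 40 − 2) = -21.
[PA_2A_3] = ½·((-11/3)·(1−5) + (-8)·(5−(4/3)) + 2·(4/3−1)) = ½·(44/3 − 88/3 + 2/3) = -7, so the A_1-coordinate is (-7)/(-21) = 1/3.
[A_1PA_3] = ½·(0·(4/3−5) + (-11/3)·(5−0) + 2·(0−(4/3))) = ½·(0 − 55/3 − 8/3) = -21/2, so the A_2-coordinate is 1/2.
[A_1A_2P] = ½·(0·(1−(4/3)) + (-8)·(4/3−0) + (-11/3)·(0−1)) = ½·(0 − 32/3 + 11/3) = -7/2, so the A_3-coordinate is 1/6.
Check: 1/3 + 1/2 + 1/6 = 1.

(1/3, 1/2, 1/6)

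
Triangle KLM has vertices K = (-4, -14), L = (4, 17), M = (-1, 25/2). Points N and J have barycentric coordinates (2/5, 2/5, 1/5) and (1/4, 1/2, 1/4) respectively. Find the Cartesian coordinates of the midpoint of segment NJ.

(11/40, 473/80)

Barycentric coordinates of the midpoint are the average: (13/40, 9/20, 9/40).
Converting: (13/40)·K + (9/20)·L + (9/40)·M = (11/40, 473/80).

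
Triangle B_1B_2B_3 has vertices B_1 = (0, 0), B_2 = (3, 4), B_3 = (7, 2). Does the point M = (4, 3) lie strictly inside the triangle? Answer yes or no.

Barycentric coordinates of M: (1/11, 13/22, 7/22).
The three coordinates are positive, positive, positive; a point is interior exactly when all three are positive.

yes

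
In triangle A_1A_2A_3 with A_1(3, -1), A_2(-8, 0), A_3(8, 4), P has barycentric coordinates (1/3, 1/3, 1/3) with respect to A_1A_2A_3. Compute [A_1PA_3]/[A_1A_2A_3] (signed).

The signed ratio [A_1PA_3]/[A_1A_2A_3] equals the barycentric coordinate of P at vertex A_2, which is 1/3.

1/3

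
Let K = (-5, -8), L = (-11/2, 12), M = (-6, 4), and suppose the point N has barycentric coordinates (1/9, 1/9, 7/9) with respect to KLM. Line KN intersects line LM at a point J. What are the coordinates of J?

(-95/16, 5)

Line KN meets LM where the K-coordinate vanishes; zeroing N's K-weight and renormalizing leaves L, M-weights 1/9 : 7/9 → (1/8, 7/8).
So J = (1/8)·L + (7/8)·M = (-95/16, 5).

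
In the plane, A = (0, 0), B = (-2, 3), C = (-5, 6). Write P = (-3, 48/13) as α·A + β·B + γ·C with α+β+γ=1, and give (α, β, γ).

Signed area of the reference triangle: [ABC] = ½·(0·(3−6) + (-2)·(6−0) + (-5)·(0−3)) = ½·(0 − 12 + 15) = 3/2.
[PBC] = ½·((-3)·(3−6) + (-2)·(6−(48/13)) + (-5)·(48/13−3)) = ½·(9 − 60/13 − 45/13) = 6/13, so the A-coordinate is (6/13)/(3/2) = 4/13.
[APC] = ½·(0·(48/13−6) + (-3)·(6−0) + (-5)·(0−(48/13))) = ½·(0 − 18 + 240/13) = 3/13, so the B-coordinate is 2/13.
[ABP] = ½·(0·(3−(48/13)) + (-2)·(48/13−0) + (-3)·(0−3)) = ½·(0 − 96/13 + 9) = 21/26, so the C-coordinate is 7/13.
Check: 4/13 + 2/13 + 7/13 = 1.

(4/13, 2/13, 7/13)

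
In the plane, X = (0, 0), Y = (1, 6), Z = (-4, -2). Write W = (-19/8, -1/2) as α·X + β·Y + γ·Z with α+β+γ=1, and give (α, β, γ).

Signed area of the reference triangle: [XYZ] = ½·(0·(6−(-2)) + 1·(-2−0) + (-4)·(0−6)) = ½·(0 − 2 + 24) = 11.
[WYZ] = ½·((-19/8)·(6−(-2)) + 1·(-2−(-1/2)) + (-4)·(-1/2−6)) = ½·(-19 − 3/2 + 26) = 11/4, so the X-coordinate is (11/4)/11 = 1/4.
[XWZ] = ½·(0·(-1/2−(-2)) + (-19/8)·(-2−0) + (-4)·(0−(-1/2))) = ½·(0 + 19/4 − 2) = 11/8, so the Y-coordinate is 1/8.
[XYW] = ½·(0·(6−(-1/2)) + 1·(-1/2−0) + (-19/8)·(0−6)) = ½·(0 − 1/2 + 57/4) = 55/8, so the Z-coordinate is 5/8.
Check: 1/4 + 1/8 + 5/8 = 1.

(1/4, 1/8, 5/8)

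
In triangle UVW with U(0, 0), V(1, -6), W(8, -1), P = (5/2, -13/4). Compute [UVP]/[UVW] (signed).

1/4

[UVW] = ½·(0·(-6−(-1)) + 1·(-1−0) + 8·(0−(-6))) = ½·(0 − 1 + 48) = 47/2.
[UVP] = ½·(0·(-6−(-13/4)) + 1·(-13/4−0) + (5/2)·(0−(-6))) = ½·(0 − 13/4 + 15) = 47/8, so the ratio is (47/8)/(47/2) = 1/4.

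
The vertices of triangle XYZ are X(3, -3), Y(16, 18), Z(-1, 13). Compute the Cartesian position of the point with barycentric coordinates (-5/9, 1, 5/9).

W = (-5/9)·X + 1·Y + (5/9)·Z.
x-coordinate: (-5/9)·3 + 1·16 + (5/9)·(-1) = 124/9.
y-coordinate: (-5/9)·(-3) + 1·18 + (5/9)·13 = 242/9.

(124/9, 242/9)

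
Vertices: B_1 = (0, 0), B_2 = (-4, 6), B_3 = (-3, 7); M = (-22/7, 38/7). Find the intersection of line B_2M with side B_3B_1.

(-2, 14/3)

Barycentric coordinates of M with respect to B_1B_2B_3: (1/7, 4/7, 2/7).
On side B_3B_1 the B_2-coordinate is zero; dropping M's B_2-weight 4/7 and renormalizing the remaining 2/7 : 1/7 gives weights 2/3, 1/3 on B_3, B_1.
N = (2/3)·(-3, 7) + (1/3)·(0, 0) = (-2, 14/3).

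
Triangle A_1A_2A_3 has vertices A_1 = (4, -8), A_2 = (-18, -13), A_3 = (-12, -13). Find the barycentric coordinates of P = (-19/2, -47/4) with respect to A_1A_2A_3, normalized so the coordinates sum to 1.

Signed area of the reference triangle: [A_1A_2A_3] = ½·(4·(-13−(-13)) + (-18)·(-13−(-8)) + (-12)·(-8−(-13))) = ½·(0 + 90 − 60) = 15.
[PA_2A_3] = ½·((-19/2)·(-13−(-13)) + (-18)·(-13−(-47/4)) + (-12)·(-47/4−(-13))) = ½·(0 + 45/2 − 15) = 15/4, so the A_1-coordinate is (15/4)/15 = 1/4.
[A_1PA_3] = ½·(4·(-47/4−(-13)) + (-19/2)·(-13−(-8)) + (-12)·(-8−(-47/4))) = ½·(5 + 95/2 − 45) = 15/4, so the A_2-coordinate is 1/4.
[A_1A_2P] = ½·(4·(-13−(-47/4)) + (-18)·(-47/4−(-8)) + (-19/2)·(-8−(-13))) = ½·(-5 + 135/2 − 95/2) = 15/2, so the A_3-coordinate is 1/2.
Check: 1/4 + 1/4 + 1/2 = 1.

(1/4, 1/4, 1/2)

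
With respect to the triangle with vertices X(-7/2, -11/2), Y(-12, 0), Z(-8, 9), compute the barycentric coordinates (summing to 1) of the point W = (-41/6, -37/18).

Signed area of the reference triangle: [XYZ] = ½·((-7/2)·(0−9) + (-12)·(9−(-11/2)) + (-8)·(-11/2−0)) = ½·(63/2 − 174 + 44) = -197/4.
[WYZ] = ½·((-41/6)·(0−9) + (-12)·(9−(-37/18)) + (-8)·(-37/18−0)) = ½·(123/2 − 398/3 + 148/9) = -985/36, so the X-coordinate is (-985/36)/(-197/4) = 5/9.
[XWZ] = ½·((-7/2)·(-37/18−9) + (-41/6)·(9−(-11/2)) + (-8)·(-11/2−(-37/18))) = ½·(1393/36 − 1189/12 + 248/9) = -197/12, so the Y-coordinate is 1/3.
[XYW] = ½·((-7/2)·(0−(-37/18)) + (-12)·(-37/18−(-11/2)) + (-41/6)·(-11/2−0)) = ½·(-259/36 − 124/3 + 451/12) = -197/36, so the Z-coordinate is 1/9.

(5/9, 1/3, 1/9)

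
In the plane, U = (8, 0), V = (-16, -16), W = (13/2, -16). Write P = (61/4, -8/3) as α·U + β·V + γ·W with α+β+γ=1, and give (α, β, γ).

Signed area of the reference triangle: [UVW] = ½·(8·(-16−(-16)) + (-16)·(-16−0) + (13/2)·(0−(-16))) = ½·(0 + 256 + 104) = 180.
[PVW] = ½·((61/4)·(-16−(-16)) + (-16)·(-16−(-8/3)) + (13/2)·(-8/3−(-16))) = ½·(0 + 640/3 + 260/3) = 150, so the U-coordinate is 150/180 = 5/6.
[UPW] = ½·(8·(-8/3−(-16)) + (61/4)·(-16−0) + (13/2)·(0−(-8/3))) = ½·(320/3 − 244 + 52/3) = -60, so the V-coordinate is -1/3.
[UVP] = ½·(8·(-16−(-8/3)) + (-16)·(-8/3−0) + (61/4)·(0−(-16))) = ½·(-320/3 + 128/3 + 244) = 90, so the W-coordinate is 1/2.

(5/6, -1/3, 1/2)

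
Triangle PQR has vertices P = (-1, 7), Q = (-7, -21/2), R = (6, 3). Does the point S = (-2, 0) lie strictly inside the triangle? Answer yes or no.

Barycentric coordinates of S: (138/293, 106/293, 49/293).
The three coordinates are positive, positive, positive; a point is interior exactly when all three are positive.

yes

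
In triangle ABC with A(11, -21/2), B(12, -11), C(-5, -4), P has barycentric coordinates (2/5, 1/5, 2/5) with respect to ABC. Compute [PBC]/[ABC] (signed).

2/5

The signed ratio [PBC]/[ABC] equals the barycentric coordinate of P at vertex A, which is 2/5.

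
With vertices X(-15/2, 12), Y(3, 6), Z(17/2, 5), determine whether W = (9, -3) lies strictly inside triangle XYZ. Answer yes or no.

no

Barycentric coordinates of W: (-29/15, 83/15, -13/5).
The three coordinates are negative, positive, negative; a point is interior exactly when all three are positive.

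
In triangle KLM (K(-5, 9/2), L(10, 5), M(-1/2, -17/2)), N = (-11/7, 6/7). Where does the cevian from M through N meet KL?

Barycentric coordinates of N with respect to KLM: (4/7, 1/7, 2/7).
On side KL the M-coordinate is zero; dropping N's M-weight 2/7 and renormalizing the remaining 4/7 : 1/7 gives weights 4/5, 1/5 on K, L.
J = (4/5)·(-5, 9/2) + (1/5)·(10, 5) = (-2, 23/5).

(-2, 23/5)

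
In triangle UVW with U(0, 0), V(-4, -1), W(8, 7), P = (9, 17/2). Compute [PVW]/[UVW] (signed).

-1/2

[UVW] = ½·(0·(-1−7) + (-4)·(7−0) + 8·(0−(-1))) = ½·(0 − 28 + 8) = -10.
[PVW] = ½·(9·(-1−7) + (-4)·(7−(17/2)) + 8·(17/2−(-1))) = ½·(-72 + 6 + 76) = 5, so the ratio is 5/(-10) = -1/2.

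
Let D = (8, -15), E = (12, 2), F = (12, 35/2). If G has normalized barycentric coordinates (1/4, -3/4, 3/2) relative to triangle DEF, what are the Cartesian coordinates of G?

(11, 21)

G = (1/4)·D + (-3/4)·E + (3/2)·F.
x-coordinate: (1/4)·8 + (-3/4)·12 + (3/2)·12 = 11.
y-coordinate: (1/4)·(-15) + (-3/4)·2 + (3/2)·(35/2) = 21.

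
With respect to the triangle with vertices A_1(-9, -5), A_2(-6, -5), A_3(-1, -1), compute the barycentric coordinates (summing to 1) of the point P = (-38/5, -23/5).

(7/10, 1/5, 1/10)

Signed area of the reference triangle: [A_1A_2A_3] = ½·((-9)·(-5−(-1)) + (-6)·(-1−(-5)) + (-1)·(-5−(-5))) = ½·(36 − 24 + 0) = 6.
[PA_2A_3] = ½·((-38/5)·(-5−(-1)) + (-6)·(-1−(-23/5)) + (-1)·(-23/5−(-5))) = ½·(152/5 − 108/5 − 2/5) = 21/5, so the A_1-coordinate is (21/5)/6 = 7/10.
[A_1PA_3] = ½·((-9)·(-23/5−(-1)) + (-38/5)·(-1−(-5)) + (-1)·(-5−(-23/5))) = ½·(162/5 − 152/5 + 2/5) = 6/5, so the A_2-coordinate is 1/5.
[A_1A_2P] = ½·((-9)·(-5−(-23/5)) + (-6)·(-23/5−(-5)) + (-38/5)·(-5−(-5))) = ½·(18/5 − 12/5 + 0) = 3/5, so the A_3-coordinate is 1/10.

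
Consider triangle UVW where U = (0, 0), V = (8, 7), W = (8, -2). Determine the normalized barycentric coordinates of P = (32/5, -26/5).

Signed area of the reference triangle: [UVW] = ½·(0·(7−(-2)) + 8·(-2−0) + 8·(0−7)) = ½·(0 − 16 − 56) = -36.
[PVW] = ½·((32/5)·(7−(-2)) + 8·(-2−(-26/5)) + 8·(-26/5−7)) = ½·(288/5 + 128/5 − 488/5) = -36/5, so the U-coordinate is (-36/5)/(-36) = 1/5.
[UPW] = ½·(0·(-26/5−(-2)) + (32/5)·(-2−0) + 8·(0−(-26/5))) = ½·(0 − 64/5 + 208/5) = 72/5, so the V-coordinate is -2/5.
[UVP] = ½·(0·(7−(-26/5)) + 8·(-26/5−0) + (32/5)·(0−7)) = ½·(0 − 208/5 − 224/5) = -216/5, so the W-coordinate is 6/5.

(1/5, -2/5, 6/5)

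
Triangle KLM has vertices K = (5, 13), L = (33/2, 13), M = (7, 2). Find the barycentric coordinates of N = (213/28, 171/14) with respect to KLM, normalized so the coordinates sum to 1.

Signed area of the reference triangle: [KLM] = ½·(5·(13−2) + (33/2)·(2−13) + 7·(13−13)) = ½·(55 − 363/2 + 0) = -253/4.
[NLM] = ½·((213/28)·(13−2) + (33/2)·(2−(171/14)) + 7·(171/14−13)) = ½·(2343/28 − 4719/28 − 11/2) = -1265/28, so the K-coordinate is (-1265/28)/(-253/4) = 5/7.
[KNM] = ½·(5·(171/14−2) + (213/28)·(2−13) + 7·(13−(171/14))) = ½·(715/14 − 2343/28 + 11/2) = -759/56, so the L-coordinate is 3/14.
[KLN] = ½·(5·(13−(171/14)) + (33/2)·(171/14−13) + (213/28)·(13−13)) = ½·(55/14 − 363/28 + 0) = -253/56, so the M-coordinate is 1/14.

(5/7, 3/14, 1/14)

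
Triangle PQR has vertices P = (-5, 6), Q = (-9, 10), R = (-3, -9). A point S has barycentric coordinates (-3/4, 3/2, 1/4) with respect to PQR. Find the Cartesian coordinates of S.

(-21/2, 33/4)

S = (-3/4)·P + (3/2)·Q + (1/4)·R.
x-coordinate: (-3/4)·(-5) + (3/2)·(-9) + (1/4)·(-3) = -21/2.
y-coordinate: (-3/4)·6 + (3/2)·10 + (1/4)·(-9) = 33/4.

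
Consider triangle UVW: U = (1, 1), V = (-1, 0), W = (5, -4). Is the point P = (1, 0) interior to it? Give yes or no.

yes

Barycentric coordinates of P: (4/7, 2/7, 1/7).
The three coordinates are positive, positive, positive; a point is interior exactly when all three are positive.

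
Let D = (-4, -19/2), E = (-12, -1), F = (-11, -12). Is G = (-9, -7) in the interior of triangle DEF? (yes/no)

Barycentric coordinates of G: (18/53, 20/53, 15/53).
The three coordinates are positive, positive, positive; a point is interior exactly when all three are positive.

yes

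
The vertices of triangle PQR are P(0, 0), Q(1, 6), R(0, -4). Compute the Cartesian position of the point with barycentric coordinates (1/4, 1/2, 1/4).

S = (1/4)·P + (1/2)·Q + (1/4)·R.
x-coordinate: (1/4)·0 + (1/2)·1 + (1/4)·0 = 1/2.
y-coordinate: (1/4)·0 + (1/2)·6 + (1/4)·(-4) = 2.

(1/2, 2)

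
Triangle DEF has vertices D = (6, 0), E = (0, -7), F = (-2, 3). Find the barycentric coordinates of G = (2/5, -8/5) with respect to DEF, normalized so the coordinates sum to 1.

(1/5, 2/5, 2/5)

Signed area of the reference triangle: [DEF] = ½·(6·(-7−3) + 0·(3−0) + (-2)·(0−(-7))) = ½·(-60 + 0 − 14) = -37.
[GEF] = ½·((2/5)·(-7−3) + 0·(3−(-8/5)) + (-2)·(-8/5−(-7))) = ½·(-4 + 0 − 54/5) = -37/5, so the D-coordinate is (-37/5)/(-37) = 1/5.
[DGF] = ½·(6·(-8/5−3) + (2/5)·(3−0) + (-2)·(0−(-8/5))) = ½·(-138/5 + 6/5 − 16/5) = -74/5, so the E-coordinate is 2/5.
[DEG] = ½·(6·(-7−(-8/5)) + 0·(-8/5−0) + (2/5)·(0−(-7))) = ½·(-162/5 + 0 + 14/5) = -74/5, so the F-coordinate is 2/5.
Check: 1/5 + 2/5 + 2/5 = 1.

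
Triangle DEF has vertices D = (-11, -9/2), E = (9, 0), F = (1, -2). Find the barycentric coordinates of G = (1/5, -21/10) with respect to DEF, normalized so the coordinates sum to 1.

(1/5, 1/5, 3/5)

Signed area of the reference triangle: [DEF] = ½·((-11)·(0−(-2)) + 9·(-2−(-9/2)) + 1·(-9/2−0)) = ½·(-22 + 45/2 − 9/2) = -2.
[GEF] = ½·((1/5)·(0−(-2)) + 9·(-2−(-21/10)) + 1·(-21/10−0)) = ½·(2/5 + 9/10 − 21/10) = -2/5, so the D-coordinate is (-2/5)/(-2) = 1/5.
[DGF] = ½·((-11)·(-21/10−(-2)) + (1/5)·(-2−(-9/2)) + 1·(-9/2−(-21/10))) = ½·(11/10 + 1/2 − 12/5) = -2/5, so the E-coordinate is 1/5.
[DEG] = ½·((-11)·(0−(-21/10)) + 9·(-21/10−(-9/2)) + (1/5)·(-9/2−0)) = ½·(-231/10 + 108/5 − 9/10) = -6/5, so the F-coordinate is 3/5.
Check: 1/5 + 1/5 + 3/5 = 1.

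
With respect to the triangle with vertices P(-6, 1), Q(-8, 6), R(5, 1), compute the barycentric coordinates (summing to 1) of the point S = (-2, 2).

Signed area of the reference triangle: [PQR] = ½·((-6)·(6−1) + (-8)·(1−1) + 5·(1−6)) = ½·(-30 + 0 − 25) = -55/2.
[SQR] = ½·((-2)·(6−1) + (-8)·(1−2) + 5·(2−6)) = ½·(-10 + 8 − 20) = -11, so the P-coordinate is (-11)/(-55/2) = 2/5.
[PSR] = ½·((-6)·(2−1) + (-2)·(1−1) + 5·(1−2)) = ½·(-6 + 0 − 5) = -11/2, so the Q-coordinate is 1/5.
[PQS] = ½·((-6)·(6−2) + (-8)·(2−1) + (-2)·(1−6)) = ½·(-24 − 8 + 10) = -11, so the R-coordinate is 2/5.

(2/5, 1/5, 2/5)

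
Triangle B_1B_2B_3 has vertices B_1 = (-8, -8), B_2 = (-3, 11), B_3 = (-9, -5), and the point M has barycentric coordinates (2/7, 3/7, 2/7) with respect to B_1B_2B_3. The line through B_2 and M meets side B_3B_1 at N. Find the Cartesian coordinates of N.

Line B_2M meets B_3B_1 where the B_2-coordinate vanishes; zeroing M's B_2-weight and renormalizing leaves B_3, B_1-weights 2/7 : 2/7 → (1/2, 1/2).
So N = (1/2)·B_3 + (1/2)·B_1 = (-17/2, -13/2).

(-17/2, -13/2)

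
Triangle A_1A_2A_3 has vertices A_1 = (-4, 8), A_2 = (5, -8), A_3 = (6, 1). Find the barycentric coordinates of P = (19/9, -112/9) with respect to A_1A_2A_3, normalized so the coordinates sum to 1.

(2/9, 5/3, -8/9)

Signed area of the reference triangle: [A_1A_2A_3] = ½·((-4)·(-8−1) + 5·(1−8) + 6·(8−(-8))) = ½·(36 − 35 + 96) = 97/2.
[PA_2A_3] = ½·((19/9)·(-8−1) + 5·(1−(-112/9)) + 6·(-112/9−(-8))) = ½·(-19 + 605/9 − 80/3) = 97/9, so the A_1-coordinate is (97/9)/(97/2) = 2/9.
[A_1PA_3] = ½·((-4)·(-112/9−1) + (19/9)·(1−8) + 6·(8−(-112/9))) = ½·(484/9 − 133/9 + 368/3) = 485/6, so the A_2-coordinate is 5/3.
[A_1A_2P] = ½·((-4)·(-8−(-112/9)) + 5·(-112/9−8) + (19/9)·(8−(-8))) = ½·(-160/9 − 920/9 + 304/9) = -388/9, so the A_3-coordinate is -8/9.
Check: 2/9 + 5/3 − 8/9 = 1.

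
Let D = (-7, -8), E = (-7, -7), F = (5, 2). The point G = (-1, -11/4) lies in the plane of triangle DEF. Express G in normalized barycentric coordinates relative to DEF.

(1/4, 1/4, 1/2)

Signed area of the reference triangle: [DEF] = ½·((-7)·(-7−2) + (-7)·(2−(-8)) + 5·(-8−(-7))) = ½·(63 − 70 − 5) = -6.
[GEF] = ½·((-1)·(-7−2) + (-7)·(2−(-11/4)) + 5·(-11/4−(-7))) = ½·(9 − 133/4 + 85/4) = -3/2, so the D-coordinate is (-3/2)/(-6) = 1/4.
[DGF] = ½·((-7)·(-11/4−2) + (-1)·(2−(-8)) + 5·(-8−(-11/4))) = ½·(133/4 − 10 − 105/4) = -3/2, so the E-coordinate is 1/4.
[DEG] = ½·((-7)·(-7−(-11/4)) + (-7)·(-11/4−(-8)) + (-1)·(-8−(-7))) = ½·(119/4 − 147/4 + 1) = -3, so the F-coordinate is 1/2.
Check: 1/4 + 1/4 + 1/2 = 1.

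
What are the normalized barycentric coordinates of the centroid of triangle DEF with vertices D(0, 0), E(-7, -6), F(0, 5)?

The centroid is the average of the vertices, so each weight is 1/3.

(1/3, 1/3, 1/3)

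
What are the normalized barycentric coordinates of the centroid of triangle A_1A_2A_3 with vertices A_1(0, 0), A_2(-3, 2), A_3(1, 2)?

The centroid is the average of the vertices, so each weight is 1/3.

(1/3, 1/3, 1/3)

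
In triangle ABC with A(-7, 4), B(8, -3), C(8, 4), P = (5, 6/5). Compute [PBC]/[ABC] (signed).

[ABC] = ½·((-7)·(-3−4) + 8·(4−4) + 8·(4−(-3))) = ½·(49 + 0 + 56) = 105/2.
[PBC] = ½·(5·(-3−4) + 8·(4−(6/5)) + 8·(6/5−(-3))) = ½·(-35 + 112/5 + 168/5) = 21/2, so the ratio is (21/2)/(105/2) = 1/5.

1/5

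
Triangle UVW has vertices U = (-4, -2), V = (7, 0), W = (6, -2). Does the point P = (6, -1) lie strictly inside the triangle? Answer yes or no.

Barycentric coordinates of P: (1/20, 1/2, 9/20).
The three coordinates are positive, positive, positive; a point is interior exactly when all three are positive.

yes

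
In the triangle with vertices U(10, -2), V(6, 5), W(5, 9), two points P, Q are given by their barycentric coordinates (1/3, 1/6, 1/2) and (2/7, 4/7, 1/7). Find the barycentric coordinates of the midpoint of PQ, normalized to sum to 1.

(13/42, 31/84, 9/28)

Since both coordinate triples sum to 1, the midpoint's barycentrics are the componentwise average.
(1/3+2/7)/2 = 13/42; similarly 31/84 and 9/28.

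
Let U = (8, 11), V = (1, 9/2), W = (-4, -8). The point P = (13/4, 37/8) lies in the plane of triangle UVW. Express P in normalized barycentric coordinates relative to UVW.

Signed area of the reference triangle: [UVW] = ½·(8·(9/2−(-8)) + 1·(-8−11) + (-4)·(11−(9/2))) = ½·(100 − 19 − 26) = 55/2.
[PVW] = ½·((13/4)·(9/2−(-8)) + 1·(-8−(37/8)) + (-4)·(37/8−(9/2))) = ½·(325/8 − 101/8 − 1/2) = 55/4, so the U-coordinate is (55/4)/(55/2) = 1/2.
[UPW] = ½·(8·(37/8−(-8)) + (13/4)·(-8−11) + (-4)·(11−(37/8))) = ½·(101 − 247/4 − 51/2) = 55/8, so the V-coordinate is 1/4.
[UVP] = ½·(8·(9/2−(37/8)) + 1·(37/8−11) + (13/4)·(11−(9/2))) = ½·(-1 − 51/8 + 169/8) = 55/8, so the W-coordinate is 1/4.

(1/2, 1/4, 1/4)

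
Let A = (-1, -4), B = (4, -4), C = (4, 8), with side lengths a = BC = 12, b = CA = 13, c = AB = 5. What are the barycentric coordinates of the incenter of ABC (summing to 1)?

The incenter has barycentric coordinates proportional to the opposite side lengths: (12 : 13 : 5).
Normalizing by 12+13+5 = 30 gives (2/5, 13/30, 1/6).

(2/5, 13/30, 1/6)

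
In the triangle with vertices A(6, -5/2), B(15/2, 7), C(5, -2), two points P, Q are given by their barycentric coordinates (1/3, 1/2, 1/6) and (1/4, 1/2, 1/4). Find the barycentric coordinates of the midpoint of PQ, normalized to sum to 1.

(7/24, 1/2, 5/24)

Since both coordinate triples sum to 1, the midpoint's barycentrics are the componentwise average.
(1/3+1/4)/2 = 7/24; similarly 1/2 and 5/24.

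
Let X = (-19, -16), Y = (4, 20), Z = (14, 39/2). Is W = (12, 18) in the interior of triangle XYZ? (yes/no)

yes

Barycentric coordinates of W: (32/743, 43/743, 668/743).
The three coordinates are positive, positive, positive; a point is interior exactly when all three are positive.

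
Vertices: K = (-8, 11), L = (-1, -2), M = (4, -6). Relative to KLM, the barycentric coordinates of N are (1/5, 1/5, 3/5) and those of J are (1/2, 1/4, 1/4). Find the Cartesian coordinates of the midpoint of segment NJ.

Barycentric coordinates of the midpoint are the average: (7/20, 9/40, 17/40).
Converting: (7/20)·K + (9/40)·L + (17/40)·M = (-53/40, 17/20).

(-53/40, 17/20)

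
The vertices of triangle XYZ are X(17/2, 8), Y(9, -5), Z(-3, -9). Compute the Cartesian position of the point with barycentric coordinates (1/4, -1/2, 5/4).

(-49/8, -27/4)

W = (1/4)·X + (-1/2)·Y + (5/4)·Z.
x-coordinate: (1/4)·(17/2) + (-1/2)·9 + (5/4)·(-3) = -49/8.
y-coordinate: (1/4)·8 + (-1/2)·(-5) + (5/4)·(-9) = -27/4.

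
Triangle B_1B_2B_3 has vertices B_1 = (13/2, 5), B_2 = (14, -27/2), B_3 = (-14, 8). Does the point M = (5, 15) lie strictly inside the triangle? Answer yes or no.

no

Barycentric coordinates of M: (2418/1427, -802/1427, -189/1427).
The three coordinates are positive, negative, negative; a point is interior exactly when all three are positive.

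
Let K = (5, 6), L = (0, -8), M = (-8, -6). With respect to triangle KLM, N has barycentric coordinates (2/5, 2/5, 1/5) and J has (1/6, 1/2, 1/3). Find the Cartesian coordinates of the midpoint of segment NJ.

Barycentric coordinates of the midpoint are the average: (17/60, 9/20, 4/15).
Converting: (17/60)·K + (9/20)·L + (4/15)·M = (-43/60, -7/2).

(-43/60, -7/2)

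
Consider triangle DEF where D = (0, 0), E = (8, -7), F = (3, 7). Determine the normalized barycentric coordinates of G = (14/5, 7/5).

Signed area of the reference triangle: [DEF] = ½·(0·(-7−7) + 8·(7−0) + 3·(0−(-7))) = ½·(0 + 56 + 21) = 77/2.
[GEF] = ½·((14/5)·(-7−7) + 8·(7−(7/5)) + 3·(7/5−(-7))) = ½·(-196/5 + 224/5 + 126/5) = 77/5, so the D-coordinate is (77/5)/(77/2) = 2/5.
[DGF] = ½·(0·(7/5−7) + (14/5)·(7−0) + 3·(0−(7/5))) = ½·(0 + 98/5 − 21/5) = 77/10, so the E-coordinate is 1/5.
[DEG] = ½·(0·(-7−(7/5)) + 8·(7/5−0) + (14/5)·(0−(-7))) = ½·(0 + 56/5 + 98/5) = 77/5, so the F-coordinate is 2/5.
Check: 2/5 + 1/5 + 2/5 = 1.

(2/5, 1/5, 2/5)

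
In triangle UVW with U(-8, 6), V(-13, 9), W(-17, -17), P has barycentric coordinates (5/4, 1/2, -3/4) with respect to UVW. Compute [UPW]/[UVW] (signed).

1/2

The signed ratio [UPW]/[UVW] equals the barycentric coordinate of P at vertex V, which is 1/2.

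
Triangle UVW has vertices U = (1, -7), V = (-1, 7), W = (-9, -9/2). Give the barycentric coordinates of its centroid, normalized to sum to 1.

The centroid is the average of the vertices, so each weight is 1/3.

(1/3, 1/3, 1/3)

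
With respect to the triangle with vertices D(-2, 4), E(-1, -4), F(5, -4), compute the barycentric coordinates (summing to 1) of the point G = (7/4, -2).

Signed area of the reference triangle: [DEF] = ½·((-2)·(-4−(-4)) + (-1)·(-4−4) + 5·(4−(-4))) = ½·(0 + 8 + 40) = 24.
[GEF] = ½·((7/4)·(-4−(-4)) + (-1)·(-4−(-2)) + 5·(-2−(-4))) = ½·(0 + 2 + 10) = 6, so the D-coordinate is 6/24 = 1/4.
[DGF] = ½·((-2)·(-2−(-4)) + (7/4)·(-4−4) + 5·(4−(-2))) = ½·(-4 − 14 + 30) = 6, so the E-coordinate is 1/4.
[DEG] = ½·((-2)·(-4−(-2)) + (-1)·(-2−4) + (7/4)·(4−(-4))) = ½·(4 + 6 + 14) = 12, so the F-coordinate is 1/2.

(1/4, 1/4, 1/2)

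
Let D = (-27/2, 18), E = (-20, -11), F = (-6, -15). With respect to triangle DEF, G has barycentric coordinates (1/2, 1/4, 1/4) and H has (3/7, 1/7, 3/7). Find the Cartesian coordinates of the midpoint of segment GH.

Barycentric coordinates of the midpoint are the average: (13/28, 11/56, 19/56).
Converting: (13/28)·D + (11/56)·E + (19/56)·F = (-685/56, 31/28).

(-685/56, 31/28)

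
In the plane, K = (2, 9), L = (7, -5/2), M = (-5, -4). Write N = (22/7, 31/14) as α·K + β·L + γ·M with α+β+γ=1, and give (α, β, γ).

Signed area of the reference triangle: [KLM] = ½·(2·(-5/2−(-4)) + 7·(-4−9) + (-5)·(9−(-5/2))) = ½·(3 − 91 − 115/2) = -291/4.
[NLM] = ½·((22/7)·(-5/2−(-4)) + 7·(-4−(31/14)) + (-5)·(31/14−(-5/2))) = ½·(33/7 − 87/2 − 165/7) = -873/28, so the K-coordinate is (-873/28)/(-291/4) = 3/7.
[KNM] = ½·(2·(31/14−(-4)) + (22/7)·(-4−9) + (-5)·(9−(31/14))) = ½·(87/7 − 286/7 − 475/14) = -873/28, so the L-coordinate is 3/7.
[KLN] = ½·(2·(-5/2−(31/14)) + 7·(31/14−9) + (22/7)·(9−(-5/2))) = ½·(-66/7 − 95/2 + 253/7) = -291/28, so the M-coordinate is 1/7.

(3/7, 3/7, 1/7)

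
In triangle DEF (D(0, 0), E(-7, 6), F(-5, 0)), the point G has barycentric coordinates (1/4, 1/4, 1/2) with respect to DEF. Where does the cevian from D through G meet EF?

Line DG meets EF where the D-coordinate vanishes; zeroing G's D-weight and renormalizing leaves E, F-weights 1/4 : 1/2 → (1/3, 2/3).
So H = (1/3)·E + (2/3)·F = (-17/3, 2).

(-17/3, 2)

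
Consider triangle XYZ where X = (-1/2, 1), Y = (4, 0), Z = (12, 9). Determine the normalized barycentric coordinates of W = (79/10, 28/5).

(1/5, 1/5, 3/5)

Signed area of the reference triangle: [XYZ] = ½·((-1/2)·(0−9) + 4·(9−1) + 12·(1−0)) = ½·(9/2 + 32 + 12) = 97/4.
[WYZ] = ½·((79/10)·(0−9) + 4·(9−(28/5)) + 12·(28/5−0)) = ½·(-711/10 + 68/5 + 336/5) = 97/20, so the X-coordinate is (97/20)/(97/4) = 1/5.
[XWZ] = ½·((-1/2)·(28/5−9) + (79/10)·(9−1) + 12·(1−(28/5))) = ½·(17/10 + 316/5 − 276/5) = 97/20, so the Y-coordinate is 1/5.
[XYW] = ½·((-1/2)·(0−(28/5)) + 4·(28/5−1) + (79/10)·(1−0)) = ½·(14/5 + 92/5 + 79/10) = 291/20, so the Z-coordinate is 3/5.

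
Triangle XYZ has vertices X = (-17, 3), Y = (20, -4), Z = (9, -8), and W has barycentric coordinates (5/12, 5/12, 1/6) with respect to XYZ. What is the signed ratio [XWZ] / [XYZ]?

The signed ratio [XWZ]/[XYZ] equals the barycentric coordinate of W at vertex Y, which is 5/12.

5/12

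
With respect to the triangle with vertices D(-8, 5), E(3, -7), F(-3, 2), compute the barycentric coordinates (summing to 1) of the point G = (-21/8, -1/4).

Signed area of the reference triangle: [DEF] = ½·((-8)·(-7−2) + 3·(2−5) + (-3)·(5−(-7))) = ½·(72 − 9 − 36) = 27/2.
[GEF] = ½·((-21/8)·(-7−2) + 3·(2−(-1/4)) + (-3)·(-1/4−(-7))) = ½·(189/8 + 27/4 − 81/4) = 81/16, so the D-coordinate is (81/16)/(27/2) = 3/8.
[DGF] = ½·((-8)·(-1/4−2) + (-21/8)·(2−5) + (-3)·(5−(-1/4))) = ½·(18 + 63/8 − 63/4) = 81/16, so the E-coordinate is 3/8.
[DEG] = ½·((-8)·(-7−(-1/4)) + 3·(-1/4−5) + (-21/8)·(5−(-7))) = ½·(54 − 63/4 − 63/2) = 27/8, so the F-coordinate is 1/4.
Check: 3/8 + 3/8 + 1/4 = 1.

(3/8, 3/8, 1/4)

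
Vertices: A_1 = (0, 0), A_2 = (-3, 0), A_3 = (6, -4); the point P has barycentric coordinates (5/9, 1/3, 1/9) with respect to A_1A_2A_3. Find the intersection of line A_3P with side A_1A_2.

(-9/8, 0)

Line A_3P meets A_1A_2 where the A_3-coordinate vanishes; zeroing P's A_3-weight and renormalizing leaves A_1, A_2-weights 5/9 : 1/3 → (5/8, 3/8).
So Q = (5/8)·A_1 + (3/8)·A_2 = (-9/8, 0).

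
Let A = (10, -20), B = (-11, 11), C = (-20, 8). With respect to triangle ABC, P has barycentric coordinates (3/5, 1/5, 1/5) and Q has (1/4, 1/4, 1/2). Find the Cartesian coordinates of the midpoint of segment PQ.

(-209/40, -129/40)

Barycentric coordinates of the midpoint are the average: (17/40, 9/40, 7/20).
Converting: (17/40)·A + (9/40)·B + (7/20)·C = (-209/40, -129/40).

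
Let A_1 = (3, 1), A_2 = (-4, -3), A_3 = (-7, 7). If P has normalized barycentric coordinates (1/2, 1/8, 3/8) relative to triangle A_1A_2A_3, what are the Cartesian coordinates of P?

(-13/8, 11/4)

P = (1/2)·A_1 + (1/8)·A_2 + (3/8)·A_3.
x-coordinate: (1/2)·3 + (1/8)·(-4) + (3/8)·(-7) = -13/8.
y-coordinate: (1/2)·1 + (1/8)·(-3) + (3/8)·7 = 11/4.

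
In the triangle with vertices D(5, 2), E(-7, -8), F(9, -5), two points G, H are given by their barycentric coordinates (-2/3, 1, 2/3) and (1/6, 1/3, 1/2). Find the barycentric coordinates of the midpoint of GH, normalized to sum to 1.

Since both coordinate triples sum to 1, the midpoint's barycentrics are the componentwise average.
(-2/3+1/6)/2 = -1/4; similarly 2/3 and 7/12.

(-1/4, 2/3, 7/12)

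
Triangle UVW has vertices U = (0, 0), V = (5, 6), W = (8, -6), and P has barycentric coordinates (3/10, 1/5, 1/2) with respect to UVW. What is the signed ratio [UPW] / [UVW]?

1/5

The signed ratio [UPW]/[UVW] equals the barycentric coordinate of P at vertex V, which is 1/5.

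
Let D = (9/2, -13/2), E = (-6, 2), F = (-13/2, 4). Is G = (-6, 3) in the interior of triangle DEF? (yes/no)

yes

Barycentric coordinates of G: (2/67, 23/67, 42/67).
The three coordinates are positive, positive, positive; a point is interior exactly when all three are positive.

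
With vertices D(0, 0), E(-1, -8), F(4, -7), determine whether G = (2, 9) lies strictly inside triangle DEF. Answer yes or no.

no

Barycentric coordinates of G: (82/39, -50/39, 7/39).
The three coordinates are positive, negative, positive; a point is interior exactly when all three are positive.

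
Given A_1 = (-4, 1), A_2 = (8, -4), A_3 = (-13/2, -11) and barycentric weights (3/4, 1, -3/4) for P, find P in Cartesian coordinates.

(79/8, 5)

P = (3/4)·A_1 + 1·A_2 + (-3/4)·A_3.
x-coordinate: (3/4)·(-4) + 1·8 + (-3/4)·(-13/2) = 79/8.
y-coordinate: (3/4)·1 + 1·(-4) + (-3/4)·(-11) = 5.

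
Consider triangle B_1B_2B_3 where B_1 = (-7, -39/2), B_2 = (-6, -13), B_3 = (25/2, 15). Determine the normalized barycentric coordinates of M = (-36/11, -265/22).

(7/11, 2/11, 2/11)

Signed area of the reference triangle: [B_1B_2B_3] = ½·((-7)·(-13−15) + (-6)·(15−(-39/2)) + (25/2)·(-39/2−(-13))) = ½·(196 − 207 − 325/4) = -369/8.
[MB_2B_3] = ½·((-36/11)·(-13−15) + (-6)·(15−(-265/22)) + (25/2)·(-265/22−(-13))) = ½·(1008/11 − 1785/11 + 525/44) = -2583/88, so the B_1-coordinate is (-2583/88)/(-369/8) = 7/11.
[B_1MB_3] = ½·((-7)·(-265/22−15) + (-36/11)·(15−(-39/2)) + (25/2)·(-39/2−(-265/22))) = ½·(4165/22 − 1242/11 − 1025/11) = -369/44, so the B_2-coordinate is 2/11.
[B_1B_2M] = ½·((-7)·(-13−(-265/22)) + (-6)·(-265/22−(-39/2)) + (-36/11)·(-39/2−(-13))) = ½·(147/22 − 492/11 + 234/11) = -369/44, so the B_3-coordinate is 2/11.
Check: 7/11 + 2/11 + 2/11 = 1.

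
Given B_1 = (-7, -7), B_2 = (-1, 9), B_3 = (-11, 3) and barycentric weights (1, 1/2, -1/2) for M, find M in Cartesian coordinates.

M = 1·B_1 + (1/2)·B_2 + (-1/2)·B_3.
x-coordinate: 1·(-7) + (1/2)·(-1) + (-1/2)·(-11) = -2.
y-coordinate: 1·(-7) + (1/2)·9 + (-1/2)·3 = -4.

(-2, -4)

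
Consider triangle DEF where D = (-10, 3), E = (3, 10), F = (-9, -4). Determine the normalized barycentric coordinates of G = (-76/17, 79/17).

(7/17, 7/17, 3/17)

Signed area of the reference triangle: [DEF] = ½·((-10)·(10−(-4)) + 3·(-4−3) + (-9)·(3−10)) = ½·(-140 − 21 + 63) = -49.
[GEF] = ½·((-76/17)·(10−(-4)) + 3·(-4−(79/17)) + (-9)·(79/17−10)) = ½·(-1064/17 − 441/17 + 819/17) = -343/17, so the D-coordinate is (-343/17)/(-49) = 7/17.
[DGF] = ½·((-10)·(79/17−(-4)) + (-76/17)·(-4−3) + (-9)·(3−(79/17))) = ½·(-1470/17 + 532/17 + 252/17) = -343/17, so the E-coordinate is 7/17.
[DEG] = ½·((-10)·(10−(79/17)) + 3·(79/17−3) + (-76/17)·(3−10)) = ½·(-910/17 + 84/17 + 532/17) = -147/17, so the F-coordinate is 3/17.
Check: 7/17 + 7/17 + 3/17 = 1.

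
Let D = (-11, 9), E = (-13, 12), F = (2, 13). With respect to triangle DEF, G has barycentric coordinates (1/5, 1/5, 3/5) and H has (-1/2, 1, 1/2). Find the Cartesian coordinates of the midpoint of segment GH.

(-101/20, 13)

Barycentric coordinates of the midpoint are the average: (-3/20, 3/5, 11/20).
Converting: (-3/20)·D + (3/5)·E + (11/20)·F = (-101/20, 13).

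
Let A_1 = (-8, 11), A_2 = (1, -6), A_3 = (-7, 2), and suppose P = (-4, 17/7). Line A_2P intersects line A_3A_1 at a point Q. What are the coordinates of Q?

Barycentric coordinates of P with respect to A_1A_2A_3: (3/7, 3/7, 1/7).
On side A_3A_1 the A_2-coordinate is zero; dropping P's A_2-weight 3/7 and renormalizing the remaining 1/7 : 3/7 gives weights 1/4, 3/4 on A_3, A_1.
Q = (1/4)·(-7, 2) + (3/4)·(-8, 11) = (-31/4, 35/4).

(-31/4, 35/4)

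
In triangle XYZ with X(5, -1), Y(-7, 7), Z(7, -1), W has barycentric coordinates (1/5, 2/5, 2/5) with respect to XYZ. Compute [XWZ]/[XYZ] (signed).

The signed ratio [XWZ]/[XYZ] equals the barycentric coordinate of W at vertex Y, which is 2/5.

2/5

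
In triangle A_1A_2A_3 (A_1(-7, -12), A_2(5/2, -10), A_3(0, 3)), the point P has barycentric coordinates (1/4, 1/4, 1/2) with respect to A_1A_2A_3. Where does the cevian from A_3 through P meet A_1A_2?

(-9/4, -11)

Line A_3P meets A_1A_2 where the A_3-coordinate vanishes; zeroing P's A_3-weight and renormalizing leaves A_1, A_2-weights 1/4 : 1/4 → (1/2, 1/2).
So Q = (1/2)·A_1 + (1/2)·A_2 = (-9/4, -11).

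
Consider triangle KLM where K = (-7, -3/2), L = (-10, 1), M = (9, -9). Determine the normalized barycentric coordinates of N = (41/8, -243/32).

(11/16, -3/8, 11/16)

Signed area of the reference triangle: [KLM] = ½·((-7)·(1−(-9)) + (-10)·(-9−(-3/2)) + 9·(-3/2−1)) = ½·(-70 + 75 − 45/2) = -35/4.
[NLM] = ½·((41/8)·(1−(-9)) + (-10)·(-9−(-243/32)) + 9·(-243/32−1)) = ½·(205/4 + 225/16 − 2475/32) = -385/64, so the K-coordinate is (-385/64)/(-35/4) = 11/16.
[KNM] = ½·((-7)·(-243/32−(-9)) + (41/8)·(-9−(-3/2)) + 9·(-3/2−(-243/32))) = ½·(-315/32 − 615/16 + 1755/32) = 105/32, so the L-coordinate is -3/8.
[KLN] = ½·((-7)·(1−(-243/32)) + (-10)·(-243/32−(-3/2)) + (41/8)·(-3/2−1)) = ½·(-1925/32 + 975/16 − 205/16) = -385/64, so the M-coordinate is 11/16.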